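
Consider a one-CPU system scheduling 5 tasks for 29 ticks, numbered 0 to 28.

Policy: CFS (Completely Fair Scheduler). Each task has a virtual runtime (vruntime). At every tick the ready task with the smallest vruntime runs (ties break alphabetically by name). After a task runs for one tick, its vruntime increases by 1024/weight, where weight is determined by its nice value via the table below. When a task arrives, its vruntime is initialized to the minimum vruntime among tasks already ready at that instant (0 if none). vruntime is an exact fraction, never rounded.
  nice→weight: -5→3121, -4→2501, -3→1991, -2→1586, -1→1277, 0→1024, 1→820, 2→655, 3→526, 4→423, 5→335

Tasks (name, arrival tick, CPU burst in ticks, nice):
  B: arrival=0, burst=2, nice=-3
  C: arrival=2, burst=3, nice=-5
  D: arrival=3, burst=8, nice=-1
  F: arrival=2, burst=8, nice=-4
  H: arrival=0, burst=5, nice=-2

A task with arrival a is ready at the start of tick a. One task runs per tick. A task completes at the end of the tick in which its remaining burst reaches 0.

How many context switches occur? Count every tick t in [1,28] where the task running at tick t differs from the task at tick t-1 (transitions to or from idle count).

t=0: vr[B=0 H=0] → run B
t=1: vr[B=1024/1991 H=0] → run H
t=2: vr[B=1024/1991 C=1024/1991 F=1024/1991 H=512/793] → run B
t=3: vr[C=1024/1991 D=1024/1991 F=1024/1991 H=512/793] → run C
t=4: vr[C=5234688/6213911 D=1024/1991 F=1024/1991 H=512/793] → run D
t=5: vr[C=5234688/6213911 D=3346432/2542507 F=1024/1991 H=512/793] → run F
t=6: vr[C=5234688/6213911 D=3346432/2542507 F=4599808/4979491 H=512/793] → run H
t=7: vr[C=5234688/6213911 D=3346432/2542507 F=4599808/4979491 H=1024/793] → run C
t=8: vr[C=7273472/6213911 D=3346432/2542507 F=4599808/4979491 H=1024/793] → run F
t=9: vr[C=7273472/6213911 D=3346432/2542507 F=6638592/4979491 H=1024/793] → run C
t=10: vr[D=3346432/2542507 F=6638592/4979491 H=1024/793] → run H
t=11: vr[D=3346432/2542507 F=6638592/4979491 H=1536/793] → run D
t=12: vr[D=5385216/2542507 F=6638592/4979491 H=1536/793] → run F
t=13: vr[D=5385216/2542507 F=8677376/4979491 H=1536/793] → run F
t=14: vr[D=5385216/2542507 F=10716160/4979491 H=1536/793] → run H
t=15: vr[D=5385216/2542507 F=10716160/4979491 H=2048/793] → run D
t=16: vr[D=7424000/2542507 F=10716160/4979491 H=2048/793] → run F
t=17: vr[D=7424000/2542507 F=12754944/4979491 H=2048/793] → run F
t=18: vr[D=7424000/2542507 F=14793728/4979491 H=2048/793] → run H
t=19: vr[D=7424000/2542507 F=14793728/4979491] → run D
t=20: vr[D=9462784/2542507 F=14793728/4979491] → run F
t=21: vr[D=9462784/2542507 F=16832512/4979491] → run F
t=22: vr[D=9462784/2542507] → run D
t=23: vr[D=11501568/2542507] → run D
t=24: vr[D=13540352/2542507] → run D
t=25: vr[D=15579136/2542507] → run D
t=26: (idle)
t=27: (idle)
t=28: (idle)

context switches = 20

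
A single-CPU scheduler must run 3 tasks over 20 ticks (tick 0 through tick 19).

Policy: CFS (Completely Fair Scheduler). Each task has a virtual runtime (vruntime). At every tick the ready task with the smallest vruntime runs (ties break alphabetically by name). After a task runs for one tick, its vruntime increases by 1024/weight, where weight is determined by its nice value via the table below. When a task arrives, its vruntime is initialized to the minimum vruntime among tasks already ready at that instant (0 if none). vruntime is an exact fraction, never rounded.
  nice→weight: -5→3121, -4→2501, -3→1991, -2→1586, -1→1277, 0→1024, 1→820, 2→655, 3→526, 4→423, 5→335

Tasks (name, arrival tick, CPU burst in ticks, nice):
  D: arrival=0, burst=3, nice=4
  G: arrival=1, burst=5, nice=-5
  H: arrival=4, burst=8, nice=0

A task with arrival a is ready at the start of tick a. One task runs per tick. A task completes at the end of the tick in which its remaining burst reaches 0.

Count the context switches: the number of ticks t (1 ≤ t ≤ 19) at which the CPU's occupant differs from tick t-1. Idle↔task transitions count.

t=0: vr[D=0] → run D
t=1: vr[D=1024/423 G=1024/423] → run D
t=2: vr[D=2048/423 G=1024/423] → run G
t=3: vr[D=2048/423 G=3629056/1320183] → run G
t=4: vr[D=2048/423 G=4062208/1320183 H=4062208/1320183] → run G
t=5: vr[D=2048/423 G=4495360/1320183 H=4062208/1320183] → run H
t=6: vr[D=2048/423 G=4495360/1320183 H=5382391/1320183] → run G
t=7: vr[D=2048/423 G=4928512/1320183 H=5382391/1320183] → run G
t=8: vr[D=2048/423 H=5382391/1320183] → run H
t=9: vr[D=2048/423 H=6702574/1320183] → run D
t=10: vr[H=6702574/1320183] → run H
t=11: vr[H=8022757/1320183] → run H
t=12: vr[H=9342940/1320183] → run H
t=13: vr[H=10663123/1320183] → run H
t=14: vr[H=11983306/1320183] → run H
t=15: vr[H=13303489/1320183] → run H
t=16: (idle)
t=17: (idle)
t=18: (idle)
t=19: (idle)

context switches = 7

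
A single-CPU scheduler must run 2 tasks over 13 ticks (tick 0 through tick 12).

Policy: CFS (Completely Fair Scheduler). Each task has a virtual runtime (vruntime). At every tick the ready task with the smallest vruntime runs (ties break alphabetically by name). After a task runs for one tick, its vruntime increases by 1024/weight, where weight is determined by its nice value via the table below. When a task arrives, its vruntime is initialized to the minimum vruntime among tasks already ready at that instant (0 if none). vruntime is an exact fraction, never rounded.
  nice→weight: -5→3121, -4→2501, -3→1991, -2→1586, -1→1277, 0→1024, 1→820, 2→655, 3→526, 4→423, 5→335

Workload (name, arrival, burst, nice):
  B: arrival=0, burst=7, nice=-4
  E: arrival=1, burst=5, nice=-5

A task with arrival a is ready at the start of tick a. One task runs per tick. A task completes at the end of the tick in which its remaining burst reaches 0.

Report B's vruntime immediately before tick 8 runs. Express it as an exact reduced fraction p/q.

t=0: vr[B=0] → run B
t=1: vr[B=1024/2501 E=1024/2501] → run B
t=2: vr[B=2048/2501 E=1024/2501] → run E
t=3: vr[B=2048/2501 E=5756928/7805621] → run E
t=4: vr[B=2048/2501 E=8317952/7805621] → run B
t=5: vr[B=3072/2501 E=8317952/7805621] → run E
t=6: vr[B=3072/2501 E=10878976/7805621] → run B
t=7: vr[B=4096/2501 E=10878976/7805621] → run E
t=8: vr[B=4096/2501 E=13440000/7805621] → run B
t=9: vr[B=5120/2501 E=13440000/7805621] → run E
t=10: vr[B=5120/2501] → run B
t=11: vr[B=6144/2501] → run B
t=12: (idle)

vruntime(B, start of tick 8) = 4096/2501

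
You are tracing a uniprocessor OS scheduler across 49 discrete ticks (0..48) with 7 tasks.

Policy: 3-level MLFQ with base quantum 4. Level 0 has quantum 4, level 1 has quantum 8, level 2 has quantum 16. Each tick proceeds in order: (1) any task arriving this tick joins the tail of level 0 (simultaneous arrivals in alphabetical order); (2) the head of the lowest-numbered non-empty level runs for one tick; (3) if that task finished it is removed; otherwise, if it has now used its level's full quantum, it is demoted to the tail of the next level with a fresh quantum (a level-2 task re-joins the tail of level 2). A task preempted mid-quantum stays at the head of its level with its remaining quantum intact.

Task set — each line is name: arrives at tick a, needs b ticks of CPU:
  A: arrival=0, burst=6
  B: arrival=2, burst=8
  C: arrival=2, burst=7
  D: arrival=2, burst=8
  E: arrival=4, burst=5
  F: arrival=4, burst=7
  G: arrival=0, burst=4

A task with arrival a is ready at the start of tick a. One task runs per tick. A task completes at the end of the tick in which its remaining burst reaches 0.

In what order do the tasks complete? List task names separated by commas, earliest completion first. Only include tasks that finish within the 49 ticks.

t=0: L0/L1/L2 = AG/-/- → run A
t=1: L0/L1/L2 = AG/-/- → run A
t=2: L0/L1/L2 = AGBCD/-/- → run A
t=3: L0/L1/L2 = AGBCD/-/- → run A
t=4: L0/L1/L2 = GBCDEF/A/- → run G
t=5: L0/L1/L2 = GBCDEF/A/- → run G
t=6: L0/L1/L2 = GBCDEF/A/- → run G
t=7: L0/L1/L2 = GBCDEF/A/- → run G
t=8: L0/L1/L2 = BCDEF/A/- → run B
t=9: L0/L1/L2 = BCDEF/A/- → run B
t=10: L0/L1/L2 = BCDEF/A/- → run B
t=11: L0/L1/L2 = BCDEF/A/- → run B
t=12: L0/L1/L2 = CDEF/AB/- → run C
t=13: L0/L1/L2 = CDEF/AB/- → run C
t=14: L0/L1/L2 = CDEF/AB/- → run C
t=15: L0/L1/L2 = CDEF/AB/- → run C
t=16: L0/L1/L2 = DEF/ABC/- → run D
t=17: L0/L1/L2 = DEF/ABC/- → run D
t=18: L0/L1/L2 = DEF/ABC/- → run D
t=19: L0/L1/L2 = DEF/ABC/- → run D
t=20: L0/L1/L2 = EF/ABCD/- → run E
t=21: L0/L1/L2 = EF/ABCD/- → run E
t=22: L0/L1/L2 = EF/ABCD/- → run E
t=23: L0/L1/L2 = EF/ABCD/- → run E
t=24: L0/L1/L2 = F/ABCDE/- → run F
t=25: L0/L1/L2 = F/ABCDE/- → run F
t=26: L0/L1/L2 = F/ABCDE/- → run F
t=27: L0/L1/L2 = F/ABCDE/- → run F
t=28: L0/L1/L2 = -/ABCDEF/- → run A
t=29: L0/L1/L2 = -/ABCDEF/- → run A
t=30: L0/L1/L2 = -/BCDEF/- → run B
t=31: L0/L1/L2 = -/BCDEF/- → run B
t=32: L0/L1/L2 = -/BCDEF/- → run B
t=33: L0/L1/L2 = -/BCDEF/- → run B
t=34: L0/L1/L2 = -/CDEF/- → run C
t=35: L0/L1/L2 = -/CDEF/- → run C
t=36: L0/L1/L2 = -/CDEF/- → run C
t=37: L0/L1/L2 = -/DEF/- → run D
t=38: L0/L1/L2 = -/DEF/- → run D
t=39: L0/L1/L2 = -/DEF/- → run D
t=40: L0/L1/L2 = -/DEF/- → run D
t=41: L0/L1/L2 = -/EF/- → run E
t=42: L0/L1/L2 = -/F/- → run F
t=43: L0/L1/L2 = -/F/- → run F
t=44: L0/L1/L2 = -/F/- → run F
t=45: (idle)
t=46: (idle)
t=47: (idle)
t=48: (idle)

completion order = G, A, B, C, D, E, F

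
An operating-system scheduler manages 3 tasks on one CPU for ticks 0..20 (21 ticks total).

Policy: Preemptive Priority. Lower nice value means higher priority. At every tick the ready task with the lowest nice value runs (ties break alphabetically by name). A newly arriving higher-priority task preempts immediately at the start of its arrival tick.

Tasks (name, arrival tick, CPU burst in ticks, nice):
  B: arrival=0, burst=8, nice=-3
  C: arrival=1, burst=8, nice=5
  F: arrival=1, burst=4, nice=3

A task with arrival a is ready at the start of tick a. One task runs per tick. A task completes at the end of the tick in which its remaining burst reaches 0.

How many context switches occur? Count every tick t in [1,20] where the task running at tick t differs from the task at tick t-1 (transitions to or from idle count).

t=0: ready={B} → run B
t=1: ready={B,C,F} → run B
t=2: ready={B,C,F} → run B
t=3: ready={B,C,F} → run B
t=4: ready={B,C,F} → run B
t=5: ready={B,C,F} → run B
t=6: ready={B,C,F} → run B
t=7: ready={B,C,F} → run B
t=8: ready={C,F} → run F
t=9: ready={C,F} → run F
t=10: ready={C,F} → run F
t=11: ready={C,F} → run F
t=12: ready={C} → run C
t=13: ready={C} → run C
t=14: ready={C} → run C
t=15: ready={C} → run C
t=16: ready={C} → run C
t=17: ready={C} → run C
t=18: ready={C} → run C
t=19: ready={C} → run C
t=20: (idle)

context switches = 3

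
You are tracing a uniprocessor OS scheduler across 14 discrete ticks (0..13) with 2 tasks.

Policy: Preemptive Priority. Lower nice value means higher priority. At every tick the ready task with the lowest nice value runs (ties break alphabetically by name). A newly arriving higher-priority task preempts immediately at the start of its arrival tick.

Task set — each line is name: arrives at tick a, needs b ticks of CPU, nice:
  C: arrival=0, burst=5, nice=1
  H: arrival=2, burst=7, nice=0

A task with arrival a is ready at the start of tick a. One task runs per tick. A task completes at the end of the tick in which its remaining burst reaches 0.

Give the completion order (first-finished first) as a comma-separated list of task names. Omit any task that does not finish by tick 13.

t=0: ready={C} → run C
t=1: ready={C} → run C
t=2: ready={C,H} → run H
t=3: ready={C,H} → run H
t=4: ready={C,H} → run H
t=5: ready={C,H} → run H
t=6: ready={C,H} → run H
t=7: ready={C,H} → run H
t=8: ready={C,H} → run H
t=9: ready={C} → run C
t=10: ready={C} → run C
t=11: ready={C} → run C
t=12: (idle)
t=13: (idle)

completion order = H, C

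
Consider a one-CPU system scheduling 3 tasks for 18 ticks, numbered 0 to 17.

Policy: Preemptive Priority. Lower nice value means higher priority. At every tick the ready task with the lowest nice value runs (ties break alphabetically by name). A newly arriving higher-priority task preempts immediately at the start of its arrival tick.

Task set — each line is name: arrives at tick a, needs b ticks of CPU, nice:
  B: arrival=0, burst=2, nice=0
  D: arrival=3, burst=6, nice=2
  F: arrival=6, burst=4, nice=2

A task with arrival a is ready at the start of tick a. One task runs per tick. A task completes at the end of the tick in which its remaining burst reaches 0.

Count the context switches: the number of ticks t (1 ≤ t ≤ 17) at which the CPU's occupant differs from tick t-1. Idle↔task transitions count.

context switches = 4

t=0: ready={B} → run B
t=1: ready={B} → run B
t=2: (idle)
t=3: ready={D} → run D
t=4: ready={D} → run D
t=5: ready={D} → run D
t=6: ready={D,F} → run D
t=7: ready={D,F} → run D
t=8: ready={D,F} → run D
t=9: ready={F} → run F
t=10: ready={F} → run F
t=11: ready={F} → run F
t=12: ready={F} → run F
t=13: (idle)
t=14: (idle)
t=15: (idle)
t=16: (idle)
t=17: (idle)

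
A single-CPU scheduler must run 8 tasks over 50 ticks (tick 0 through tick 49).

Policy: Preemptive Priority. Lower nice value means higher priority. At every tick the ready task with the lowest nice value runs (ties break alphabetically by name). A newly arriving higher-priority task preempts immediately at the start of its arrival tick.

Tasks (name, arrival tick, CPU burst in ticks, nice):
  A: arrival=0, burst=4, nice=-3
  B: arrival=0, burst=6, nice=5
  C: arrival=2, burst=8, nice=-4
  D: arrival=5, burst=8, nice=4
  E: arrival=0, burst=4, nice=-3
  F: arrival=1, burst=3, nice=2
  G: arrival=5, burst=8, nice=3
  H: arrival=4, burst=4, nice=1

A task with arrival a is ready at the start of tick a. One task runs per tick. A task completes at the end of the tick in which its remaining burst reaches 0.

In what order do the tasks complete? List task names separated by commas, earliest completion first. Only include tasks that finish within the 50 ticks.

completion order = C, A, E, H, F, G, D, B

t=0: ready={A,B,E} → run A
t=1: ready={A,B,E,F} → run A
t=2: ready={A,B,C,E,F} → run C
t=3: ready={A,B,C,E,F} → run C
t=4: ready={A,B,C,E,F,H} → run C
t=5: ready={A,B,C,D,E,F,G,H} → run C
t=6: ready={A,B,C,D,E,F,G,H} → run C
t=7: ready={A,B,C,D,E,F,G,H} → run C
t=8: ready={A,B,C,D,E,F,G,H} → run C
t=9: ready={A,B,C,D,E,F,G,H} → run C
t=10: ready={A,B,D,E,F,G,H} → run A
t=11: ready={A,B,D,E,F,G,H} → run A
t=12: ready={B,D,E,F,G,H} → run E
t=13: ready={B,D,E,F,G,H} → run E
t=14: ready={B,D,E,F,G,H} → run E
t=15: ready={B,D,E,F,G,H} → run E
t=16: ready={B,D,F,G,H} → run H
t=17: ready={B,D,F,G,H} → run H
t=18: ready={B,D,F,G,H} → run H
t=19: ready={B,D,F,G,H} → run H
t=20: ready={B,D,F,G} → run F
t=21: ready={B,D,F,G} → run F
t=22: ready={B,D,F,G} → run F
t=23: ready={B,D,G} → run G
t=24: ready={B,D,G} → run G
t=25: ready={B,D,G} → run G
t=26: ready={B,D,G} → run G
t=27: ready={B,D,G} → run G
t=28: ready={B,D,G} → run G
t=29: ready={B,D,G} → run G
t=30: ready={B,D,G} → run G
t=31: ready={B,D} → run D
t=32: ready={B,D} → run D
t=33: ready={B,D} → run D
t=34: ready={B,D} → run D
t=35: ready={B,D} → run D
t=36: ready={B,D} → run D
t=37: ready={B,D} → run D
t=38: ready={B,D} → run D
t=39: ready={B} → run B
t=40: ready={B} → run B
t=41: ready={B} → run B
t=42: ready={B} → run B
t=43: ready={B} → run B
t=44: ready={B} → run B
t=45: (idle)
t=46: (idle)
t=47: (idle)
t=48: (idle)
t=49: (idle)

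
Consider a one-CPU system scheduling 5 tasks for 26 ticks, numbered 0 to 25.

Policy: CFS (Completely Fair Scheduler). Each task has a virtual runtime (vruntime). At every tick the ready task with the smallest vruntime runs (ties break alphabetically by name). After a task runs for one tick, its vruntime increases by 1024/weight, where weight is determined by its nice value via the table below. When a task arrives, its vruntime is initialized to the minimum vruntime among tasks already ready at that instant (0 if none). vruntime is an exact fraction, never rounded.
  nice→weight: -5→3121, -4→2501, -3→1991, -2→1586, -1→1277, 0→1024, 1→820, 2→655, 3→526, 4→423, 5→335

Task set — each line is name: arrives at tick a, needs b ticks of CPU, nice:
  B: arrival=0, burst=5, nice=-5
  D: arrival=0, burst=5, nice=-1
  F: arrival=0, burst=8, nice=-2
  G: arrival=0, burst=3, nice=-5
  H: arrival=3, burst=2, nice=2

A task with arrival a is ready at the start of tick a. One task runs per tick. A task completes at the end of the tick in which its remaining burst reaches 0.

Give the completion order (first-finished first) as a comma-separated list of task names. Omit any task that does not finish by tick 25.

completion order = G, B, H, D, F

t=0: vr[B=0 D=0 F=0 G=0] → run B
t=1: vr[B=1024/3121 D=0 F=0 G=0] → run D
t=2: vr[B=1024/3121 D=1024/1277 F=0 G=0] → run F
t=3: vr[B=1024/3121 D=1024/1277 F=512/793 G=0 H=0] → run G
t=4: vr[B=1024/3121 D=1024/1277 F=512/793 G=1024/3121 H=0] → run H
t=5: vr[B=1024/3121 D=1024/1277 F=512/793 G=1024/3121 H=1024/655] → run B
t=6: vr[B=2048/3121 D=1024/1277 F=512/793 G=1024/3121 H=1024/655] → run G
t=7: vr[B=2048/3121 D=1024/1277 F=512/793 G=2048/3121 H=1024/655] → run F
t=8: vr[B=2048/3121 D=1024/1277 F=1024/793 G=2048/3121 H=1024/655] → run B
t=9: vr[B=3072/3121 D=1024/1277 F=1024/793 G=2048/3121 H=1024/655] → run G
t=10: vr[B=3072/3121 D=1024/1277 F=1024/793 H=1024/655] → run D
t=11: vr[B=3072/3121 D=2048/1277 F=1024/793 H=1024/655] → run B
t=12: vr[B=4096/3121 D=2048/1277 F=1024/793 H=1024/655] → run F
t=13: vr[B=4096/3121 D=2048/1277 F=1536/793 H=1024/655] → run B
t=14: vr[D=2048/1277 F=1536/793 H=1024/655] → run H
t=15: vr[D=2048/1277 F=1536/793] → run D
t=16: vr[D=3072/1277 F=1536/793] → run F
t=17: vr[D=3072/1277 F=2048/793] → run D
t=18: vr[D=4096/1277 F=2048/793] → run F
t=19: vr[D=4096/1277 F=2560/793] → run D
t=20: vr[F=2560/793] → run F
t=21: vr[F=3072/793] → run F
t=22: vr[F=3584/793] → run F
t=23: (idle)
t=24: (idle)
t=25: (idle)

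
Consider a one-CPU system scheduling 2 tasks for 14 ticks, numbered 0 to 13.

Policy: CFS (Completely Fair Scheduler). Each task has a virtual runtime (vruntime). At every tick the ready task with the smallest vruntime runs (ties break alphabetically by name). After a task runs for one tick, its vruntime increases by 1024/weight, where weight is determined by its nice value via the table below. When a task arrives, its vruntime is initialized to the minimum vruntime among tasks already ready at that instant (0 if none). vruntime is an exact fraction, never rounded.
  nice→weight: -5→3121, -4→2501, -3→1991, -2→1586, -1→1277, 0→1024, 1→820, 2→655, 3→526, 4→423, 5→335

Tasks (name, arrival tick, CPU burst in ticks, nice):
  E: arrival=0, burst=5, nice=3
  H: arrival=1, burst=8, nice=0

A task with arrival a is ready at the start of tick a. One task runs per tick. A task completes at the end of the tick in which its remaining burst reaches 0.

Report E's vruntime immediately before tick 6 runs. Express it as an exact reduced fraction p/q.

vruntime(E, start of tick 6) = 1536/263

t=0: vr[E=0] → run E
t=1: vr[E=512/263 H=512/263] → run E
t=2: vr[E=1024/263 H=512/263] → run H
t=3: vr[E=1024/263 H=775/263] → run H
t=4: vr[E=1024/263 H=1038/263] → run E
t=5: vr[E=1536/263 H=1038/263] → run H
t=6: vr[E=1536/263 H=1301/263] → run H
t=7: vr[E=1536/263 H=1564/263] → run E
t=8: vr[E=2048/263 H=1564/263] → run H
t=9: vr[E=2048/263 H=1827/263] → run H
t=10: vr[E=2048/263 H=2090/263] → run E
t=11: vr[H=2090/263] → run H
t=12: vr[H=2353/263] → run H
t=13: (idle)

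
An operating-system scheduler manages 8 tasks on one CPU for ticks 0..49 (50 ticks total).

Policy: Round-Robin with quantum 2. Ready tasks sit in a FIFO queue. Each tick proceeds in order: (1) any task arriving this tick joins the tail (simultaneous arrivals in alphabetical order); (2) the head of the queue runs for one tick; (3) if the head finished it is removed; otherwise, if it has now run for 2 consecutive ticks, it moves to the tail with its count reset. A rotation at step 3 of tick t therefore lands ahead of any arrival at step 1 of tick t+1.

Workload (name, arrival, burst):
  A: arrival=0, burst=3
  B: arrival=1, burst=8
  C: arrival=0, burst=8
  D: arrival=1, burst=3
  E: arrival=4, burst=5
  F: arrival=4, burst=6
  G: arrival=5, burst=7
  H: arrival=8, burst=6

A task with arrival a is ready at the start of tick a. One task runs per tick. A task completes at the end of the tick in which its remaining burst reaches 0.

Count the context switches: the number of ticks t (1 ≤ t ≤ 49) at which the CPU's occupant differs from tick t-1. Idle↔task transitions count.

t=0: queue=[A,C] q_used=0 → run A
t=1: queue=[A,C,B,D] q_used=1 → run A
t=2: queue=[C,B,D,A] q_used=0 → run C
t=3: queue=[C,B,D,A] q_used=1 → run C
t=4: queue=[B,D,A,C,E,F] q_used=0 → run B
t=5: queue=[B,D,A,C,E,F,G] q_used=1 → run B
t=6: queue=[D,A,C,E,F,G,B] q_used=0 → run D
t=7: queue=[D,A,C,E,F,G,B] q_used=1 → run D
t=8: queue=[A,C,E,F,G,B,D,H] q_used=0 → run A
t=9: queue=[C,E,F,G,B,D,H] q_used=0 → run C
t=10: queue=[C,E,F,G,B,D,H] q_used=1 → run C
t=11: queue=[E,F,G,B,D,H,C] q_used=0 → run E
t=12: queue=[E,F,G,B,D,H,C] q_used=1 → run E
t=13: queue=[F,G,B,D,H,C,E] q_used=0 → run F
t=14: queue=[F,G,B,D,H,C,E] q_used=1 → run F
t=15: queue=[G,B,D,H,C,E,F] q_used=0 → run G
t=16: queue=[G,B,D,H,C,E,F] q_used=1 → run G
t=17: queue=[B,D,H,C,E,F,G] q_used=0 → run B
t=18: queue=[B,D,H,C,E,F,G] q_used=1 → run B
t=19: queue=[D,H,C,E,F,G,B] q_used=0 → run D
t=20: queue=[H,C,E,F,G,B] q_used=0 → run H
t=21: queue=[H,C,E,F,G,B] q_used=1 → run H
t=22: queue=[C,E,F,G,B,H] q_used=0 → run C
t=23: queue=[C,E,F,G,B,H] q_used=1 → run C
t=24: queue=[E,F,G,B,H,C] q_used=0 → run E
t=25: queue=[E,F,G,B,H,C] q_used=1 → run E
t=26: queue=[F,G,B,H,C,E] q_used=0 → run F
t=27: queue=[F,G,B,H,C,E] q_used=1 → run F
t=28: queue=[G,B,H,C,E,F] q_used=0 → run G
t=29: queue=[G,B,H,C,E,F] q_used=1 → run G
t=30: queue=[B,H,C,E,F,G] q_used=0 → run B
t=31: queue=[B,H,C,E,F,G] q_used=1 → run B
t=32: queue=[H,C,E,F,G,B] q_used=0 → run H
t=33: queue=[H,C,E,F,G,B] q_used=1 → run H
t=34: queue=[C,E,F,G,B,H] q_used=0 → run C
t=35: queue=[C,E,F,G,B,H] q_used=1 → run C
t=36: queue=[E,F,G,B,H] q_used=0 → run E
t=37: queue=[F,G,B,H] q_used=0 → run F
t=38: queue=[F,G,B,H] q_used=1 → run F
t=39: queue=[G,B,H] q_used=0 → run G
t=40: queue=[G,B,H] q_used=1 → run G
t=41: queue=[B,H,G] q_used=0 → run B
t=42: queue=[B,H,G] q_used=1 → run B
t=43: queue=[H,G] q_used=0 → run H
t=44: queue=[H,G] q_used=1 → run H
t=45: queue=[G] q_used=0 → run G
t=46: (idle)
t=47: (idle)
t=48: (idle)
t=49: (idle)

context switches = 25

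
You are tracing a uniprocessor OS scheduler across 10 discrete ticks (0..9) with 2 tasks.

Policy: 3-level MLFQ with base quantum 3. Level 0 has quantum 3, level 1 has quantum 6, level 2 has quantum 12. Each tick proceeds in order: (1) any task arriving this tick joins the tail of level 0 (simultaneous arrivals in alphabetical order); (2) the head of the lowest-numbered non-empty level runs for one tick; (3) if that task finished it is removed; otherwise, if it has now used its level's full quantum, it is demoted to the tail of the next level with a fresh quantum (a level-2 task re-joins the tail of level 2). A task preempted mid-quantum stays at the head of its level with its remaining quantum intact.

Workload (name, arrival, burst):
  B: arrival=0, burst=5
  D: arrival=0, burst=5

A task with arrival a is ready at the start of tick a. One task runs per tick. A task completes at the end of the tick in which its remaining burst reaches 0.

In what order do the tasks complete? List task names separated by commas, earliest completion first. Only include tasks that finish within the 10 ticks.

t=0: L0/L1/L2 = BD/-/- → run B
t=1: L0/L1/L2 = BD/-/- → run B
t=2: L0/L1/L2 = BD/-/- → run B
t=3: L0/L1/L2 = D/B/- → run D
t=4: L0/L1/L2 = D/B/- → run D
t=5: L0/L1/L2 = D/B/- → run D
t=6: L0/L1/L2 = -/BD/- → run B
t=7: L0/L1/L2 = -/BD/- → run B
t=8: L0/L1/L2 = -/D/- → run D
t=9: L0/L1/L2 = -/D/- → run D

completion order = B, D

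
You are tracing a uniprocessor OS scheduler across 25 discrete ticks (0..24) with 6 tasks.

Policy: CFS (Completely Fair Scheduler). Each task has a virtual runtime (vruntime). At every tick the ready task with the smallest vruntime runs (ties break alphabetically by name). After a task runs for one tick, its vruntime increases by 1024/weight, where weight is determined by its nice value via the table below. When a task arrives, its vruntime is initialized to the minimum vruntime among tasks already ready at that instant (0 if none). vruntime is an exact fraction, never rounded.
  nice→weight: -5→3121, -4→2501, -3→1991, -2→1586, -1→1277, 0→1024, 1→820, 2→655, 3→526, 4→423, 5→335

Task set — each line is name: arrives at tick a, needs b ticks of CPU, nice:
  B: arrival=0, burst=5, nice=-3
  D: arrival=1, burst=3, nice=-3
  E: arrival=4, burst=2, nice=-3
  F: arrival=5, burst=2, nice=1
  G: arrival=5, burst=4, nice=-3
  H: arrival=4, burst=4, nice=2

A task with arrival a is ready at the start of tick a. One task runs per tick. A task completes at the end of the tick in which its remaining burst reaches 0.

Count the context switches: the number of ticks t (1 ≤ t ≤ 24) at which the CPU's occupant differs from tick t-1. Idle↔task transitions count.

t=0: vr[B=0] → run B
t=1: vr[B=1024/1991 D=1024/1991] → run B
t=2: vr[B=2048/1991 D=1024/1991] → run D
t=3: vr[B=2048/1991 D=2048/1991] → run B
t=4: vr[B=3072/1991 D=2048/1991 E=2048/1991 H=2048/1991] → run D
t=5: vr[B=3072/1991 D=3072/1991 E=2048/1991 F=2048/1991 G=2048/1991 H=2048/1991] → run E
t=6: vr[B=3072/1991 D=3072/1991 E=3072/1991 F=2048/1991 G=2048/1991 H=2048/1991] → run F
t=7: vr[B=3072/1991 D=3072/1991 E=3072/1991 F=929536/408155 G=2048/1991 H=2048/1991] → run G
t=8: vr[B=3072/1991 D=3072/1991 E=3072/1991 F=929536/408155 G=3072/1991 H=2048/1991] → run H
t=9: vr[B=3072/1991 D=3072/1991 E=3072/1991 F=929536/408155 G=3072/1991 H=3380224/1304105] → run B
t=10: vr[B=4096/1991 D=3072/1991 E=3072/1991 F=929536/408155 G=3072/1991 H=3380224/1304105] → run D
t=11: vr[B=4096/1991 E=3072/1991 F=929536/408155 G=3072/1991 H=3380224/1304105] → run E
t=12: vr[B=4096/1991 F=929536/408155 G=3072/1991 H=3380224/1304105] → run G
t=13: vr[B=4096/1991 F=929536/408155 G=4096/1991 H=3380224/1304105] → run B
t=14: vr[F=929536/408155 G=4096/1991 H=3380224/1304105] → run G
t=15: vr[F=929536/408155 G=5120/1991 H=3380224/1304105] → run F
t=16: vr[G=5120/1991 H=3380224/1304105] → run G
t=17: vr[H=3380224/1304105] → run H
t=18: vr[H=5419008/1304105] → run H
t=19: vr[H=7457792/1304105] → run H
t=20: (idle)
t=21: (idle)
t=22: (idle)
t=23: (idle)
t=24: (idle)

context switches = 17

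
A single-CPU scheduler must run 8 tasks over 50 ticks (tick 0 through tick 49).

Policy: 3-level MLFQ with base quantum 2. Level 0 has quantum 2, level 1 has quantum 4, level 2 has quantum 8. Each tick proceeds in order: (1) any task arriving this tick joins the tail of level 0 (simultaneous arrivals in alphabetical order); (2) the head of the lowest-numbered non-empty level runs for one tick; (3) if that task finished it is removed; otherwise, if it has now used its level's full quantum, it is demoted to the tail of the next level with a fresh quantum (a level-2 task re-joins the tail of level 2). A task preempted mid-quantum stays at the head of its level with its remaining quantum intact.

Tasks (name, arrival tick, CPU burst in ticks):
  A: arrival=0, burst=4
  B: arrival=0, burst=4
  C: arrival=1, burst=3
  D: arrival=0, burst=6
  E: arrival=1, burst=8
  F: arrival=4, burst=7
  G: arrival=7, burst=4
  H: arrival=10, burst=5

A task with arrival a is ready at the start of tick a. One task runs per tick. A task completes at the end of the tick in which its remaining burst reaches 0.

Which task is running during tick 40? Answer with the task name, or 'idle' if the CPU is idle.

running at tick 40 = F

t=0: L0/L1/L2 = ABD/-/- → run A
t=1: L0/L1/L2 = ABDCE/-/- → run A
t=2: L0/L1/L2 = BDCE/A/- → run B
t=3: L0/L1/L2 = BDCE/A/- → run B
t=4: L0/L1/L2 = DCEF/AB/- → run D
t=5: L0/L1/L2 = DCEF/AB/- → run D
t=6: L0/L1/L2 = CEF/ABD/- → run C
t=7: L0/L1/L2 = CEFG/ABD/- → run C
t=8: L0/L1/L2 = EFG/ABDC/- → run E
t=9: L0/L1/L2 = EFG/ABDC/- → run E
t=10: L0/L1/L2 = FGH/ABDCE/- → run F
t=11: L0/L1/L2 = FGH/ABDCE/- → run F
t=12: L0/L1/L2 = GH/ABDCEF/- → run G
t=13: L0/L1/L2 = GH/ABDCEF/- → run G
t=14: L0/L1/L2 = H/ABDCEFG/- → run H
t=15: L0/L1/L2 = H/ABDCEFG/- → run H
t=16: L0/L1/L2 = -/ABDCEFGH/- → run A
t=17: L0/L1/L2 = -/ABDCEFGH/- → run A
t=18: L0/L1/L2 = -/BDCEFGH/- → run B
t=19: L0/L1/L2 = -/BDCEFGH/- → run B
t=20: L0/L1/L2 = -/DCEFGH/- → run D
t=21: L0/L1/L2 = -/DCEFGH/- → run D
t=22: L0/L1/L2 = -/DCEFGH/- → run D
t=23: L0/L1/L2 = -/DCEFGH/- → run D
t=24: L0/L1/L2 = -/CEFGH/- → run C
t=25: L0/L1/L2 = -/EFGH/- → run E
t=26: L0/L1/L2 = -/EFGH/- → run E
t=27: L0/L1/L2 = -/EFGH/- → run E
t=28: L0/L1/L2 = -/EFGH/- → run E
t=29: L0/L1/L2 = -/FGH/E → run F
t=30: L0/L1/L2 = -/FGH/E → run F
t=31: L0/L1/L2 = -/FGH/E → run F
t=32: L0/L1/L2 = -/FGH/E → run F
t=33: L0/L1/L2 = -/GH/EF → run G
t=34: L0/L1/L2 = -/GH/EF → run G
t=35: L0/L1/L2 = -/H/EF → run H
t=36: L0/L1/L2 = -/H/EF → run H
t=37: L0/L1/L2 = -/H/EF → run H
t=38: L0/L1/L2 = -/-/EF → run E
t=39: L0/L1/L2 = -/-/EF → run E
t=40: L0/L1/L2 = -/-/F → run F
t=41: (idle)
t=42: (idle)
t=43: (idle)
t=44: (idle)
t=45: (idle)
t=46: (idle)
t=47: (idle)
t=48: (idle)
t=49: (idle)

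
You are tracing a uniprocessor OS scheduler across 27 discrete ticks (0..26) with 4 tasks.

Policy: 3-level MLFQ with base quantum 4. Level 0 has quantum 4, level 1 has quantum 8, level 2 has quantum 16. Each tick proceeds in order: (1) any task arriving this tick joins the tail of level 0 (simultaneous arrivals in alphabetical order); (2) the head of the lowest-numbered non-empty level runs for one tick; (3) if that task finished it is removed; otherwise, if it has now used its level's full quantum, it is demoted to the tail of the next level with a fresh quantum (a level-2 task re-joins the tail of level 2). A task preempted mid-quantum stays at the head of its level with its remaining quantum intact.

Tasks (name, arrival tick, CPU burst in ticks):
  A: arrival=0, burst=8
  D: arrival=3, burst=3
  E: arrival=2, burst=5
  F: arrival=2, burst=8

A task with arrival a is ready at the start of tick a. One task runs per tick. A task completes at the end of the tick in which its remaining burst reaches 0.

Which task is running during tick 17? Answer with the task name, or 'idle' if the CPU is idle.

running at tick 17 = A

t=0: L0/L1/L2 = A/-/- → run A
t=1: L0/L1/L2 = A/-/- → run A
t=2: L0/L1/L2 = AEF/-/- → run A
t=3: L0/L1/L2 = AEFD/-/- → run A
t=4: L0/L1/L2 = EFD/A/- → run E
t=5: L0/L1/L2 = EFD/A/- → run E
t=6: L0/L1/L2 = EFD/A/- → run E
t=7: L0/L1/L2 = EFD/A/- → run E
t=8: L0/L1/L2 = FD/AE/- → run F
t=9: L0/L1/L2 = FD/AE/- → run F
t=10: L0/L1/L2 = FD/AE/- → run F
t=11: L0/L1/L2 = FD/AE/- → run F
t=12: L0/L1/L2 = D/AEF/- → run D
t=13: L0/L1/L2 = D/AEF/- → run D
t=14: L0/L1/L2 = D/AEF/- → run D
t=15: L0/L1/L2 = -/AEF/- → run A
t=16: L0/L1/L2 = -/AEF/- → run A
t=17: L0/L1/L2 = -/AEF/- → run A
t=18: L0/L1/L2 = -/AEF/- → run A
t=19: L0/L1/L2 = -/EF/- → run E
t=20: L0/L1/L2 = -/F/- → run F
t=21: L0/L1/L2 = -/F/- → run F
t=22: L0/L1/L2 = -/F/- → run F
t=23: L0/L1/L2 = -/F/- → run F
t=24: (idle)
t=25: (idle)
t=26: (idle)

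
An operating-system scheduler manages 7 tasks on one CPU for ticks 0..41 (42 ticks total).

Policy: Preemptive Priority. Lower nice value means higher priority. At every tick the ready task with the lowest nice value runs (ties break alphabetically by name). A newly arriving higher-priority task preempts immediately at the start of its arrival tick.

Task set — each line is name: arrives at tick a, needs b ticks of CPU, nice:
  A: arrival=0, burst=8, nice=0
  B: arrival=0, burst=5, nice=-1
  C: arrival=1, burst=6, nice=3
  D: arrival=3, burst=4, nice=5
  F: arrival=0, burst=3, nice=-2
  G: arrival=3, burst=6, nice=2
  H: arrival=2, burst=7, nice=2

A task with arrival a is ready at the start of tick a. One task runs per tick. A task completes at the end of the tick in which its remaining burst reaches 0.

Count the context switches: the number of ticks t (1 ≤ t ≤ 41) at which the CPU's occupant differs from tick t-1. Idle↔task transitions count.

context switches = 7

t=0: ready={A,B,F} → run F
t=1: ready={A,B,C,F} → run F
t=2: ready={A,B,C,F,H} → run F
t=3: ready={A,B,C,D,G,H} → run B
t=4: ready={A,B,C,D,G,H} → run B
t=5: ready={A,B,C,D,G,H} → run B
t=6: ready={A,B,C,D,G,H} → run B
t=7: ready={A,B,C,D,G,H} → run B
t=8: ready={A,C,D,G,H} → run A
t=9: ready={A,C,D,G,H} → run A
t=10: ready={A,C,D,G,H} → run A
t=11: ready={A,C,D,G,H} → run A
t=12: ready={A,C,D,G,H} → run A
t=13: ready={A,C,D,G,H} → run A
t=14: ready={A,C,D,G,H} → run A
t=15: ready={A,C,D,G,H} → run A
t=16: ready={C,D,G,H} → run G
t=17: ready={C,D,G,H} → run G
t=18: ready={C,D,G,H} → run G
t=19: ready={C,D,G,H} → run G
t=20: ready={C,D,G,H} → run G
t=21: ready={C,D,G,H} → run G
t=22: ready={C,D,H} → run H
t=23: ready={C,D,H} → run H
t=24: ready={C,D,H} → run H
t=25: ready={C,D,H} → run H
t=26: ready={C,D,H} → run H
t=27: ready={C,D,H} → run H
t=28: ready={C,D,H} → run H
t=29: ready={C,D} → run C
t=30: ready={C,D} → run C
t=31: ready={C,D} → run C
t=32: ready={C,D} → run C
t=33: ready={C,D} → run C
t=34: ready={C,D} → run C
t=35: ready={D} → run D
t=36: ready={D} → run D
t=37: ready={D} → run D
t=38: ready={D} → run D
t=39: (idle)
t=40: (idle)
t=41: (idle)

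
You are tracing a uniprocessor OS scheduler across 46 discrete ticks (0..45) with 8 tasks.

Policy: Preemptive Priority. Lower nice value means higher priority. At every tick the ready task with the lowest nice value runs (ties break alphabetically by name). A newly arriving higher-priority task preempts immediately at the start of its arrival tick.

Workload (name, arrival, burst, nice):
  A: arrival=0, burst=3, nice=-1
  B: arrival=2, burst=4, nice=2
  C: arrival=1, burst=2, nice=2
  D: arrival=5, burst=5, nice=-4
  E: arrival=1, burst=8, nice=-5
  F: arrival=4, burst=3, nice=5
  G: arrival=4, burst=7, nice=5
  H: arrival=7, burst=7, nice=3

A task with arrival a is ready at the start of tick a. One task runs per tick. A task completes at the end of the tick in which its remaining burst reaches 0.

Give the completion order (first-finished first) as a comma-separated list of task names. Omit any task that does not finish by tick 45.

t=0: ready={A} → run A
t=1: ready={A,C,E} → run E
t=2: ready={A,B,C,E} → run E
t=3: ready={A,B,C,E} → run E
t=4: ready={A,B,C,E,F,G} → run E
t=5: ready={A,B,C,D,E,F,G} → run E
t=6: ready={A,B,C,D,E,F,G} → run E
t=7: ready={A,B,C,D,E,F,G,H} → run E
t=8: ready={A,B,C,D,E,F,G,H} → run E
t=9: ready={A,B,C,D,F,G,H} → run D
t=10: ready={A,B,C,D,F,G,H} → run D
t=11: ready={A,B,C,D,F,G,H} → run D
t=12: ready={A,B,C,D,F,G,H} → run D
t=13: ready={A,B,C,D,F,G,H} → run D
t=14: ready={A,B,C,F,G,H} → run A
t=15: ready={A,B,C,F,G,H} → run A
t=16: ready={B,C,F,G,H} → run B
t=17: ready={B,C,F,G,H} → run B
t=18: ready={B,C,F,G,H} → run B
t=19: ready={B,C,F,G,H} → run B
t=20: ready={C,F,G,H} → run C
t=21: ready={C,F,G,H} → run C
t=22: ready={F,G,H} → run H
t=23: ready={F,G,H} → run H
t=24: ready={F,G,H} → run H
t=25: ready={F,G,H} → run H
t=26: ready={F,G,H} → run H
t=27: ready={F,G,H} → run H
t=28: ready={F,G,H} → run H
t=29: ready={F,G} → run F
t=30: ready={F,G} → run F
t=31: ready={F,G} → run F
t=32: ready={G} → run G
t=33: ready={G} → run G
t=34: ready={G} → run G
t=35: ready={G} → run G
t=36: ready={G} → run G
t=37: ready={G} → run G
t=38: ready={G} → run G
t=39: (idle)
t=40: (idle)
t=41: (idle)
t=42: (idle)
t=43: (idle)
t=44: (idle)
t=45: (idle)

completion order = E, D, A, B, C, H, F, G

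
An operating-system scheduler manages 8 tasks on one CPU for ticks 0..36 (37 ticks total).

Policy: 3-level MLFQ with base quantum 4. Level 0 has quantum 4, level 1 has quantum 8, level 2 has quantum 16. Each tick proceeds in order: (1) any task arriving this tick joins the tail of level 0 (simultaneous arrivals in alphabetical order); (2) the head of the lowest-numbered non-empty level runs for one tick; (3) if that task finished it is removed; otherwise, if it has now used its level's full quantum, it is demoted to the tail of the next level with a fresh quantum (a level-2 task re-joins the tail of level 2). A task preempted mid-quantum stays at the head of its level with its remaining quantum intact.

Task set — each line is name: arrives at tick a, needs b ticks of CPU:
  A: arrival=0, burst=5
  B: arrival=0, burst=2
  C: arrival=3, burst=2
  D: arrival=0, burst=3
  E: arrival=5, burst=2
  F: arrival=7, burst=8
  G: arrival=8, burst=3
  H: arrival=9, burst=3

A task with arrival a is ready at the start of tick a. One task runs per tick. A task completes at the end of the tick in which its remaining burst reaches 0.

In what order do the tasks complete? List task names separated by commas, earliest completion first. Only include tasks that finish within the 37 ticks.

completion order = B, D, C, E, G, H, A, F

t=0: L0/L1/L2 = ABD/-/- → run A
t=1: L0/L1/L2 = ABD/-/- → run A
t=2: L0/L1/L2 = ABD/-/- → run A
t=3: L0/L1/L2 = ABDC/-/- → run A
t=4: L0/L1/L2 = BDC/A/- → run B
t=5: L0/L1/L2 = BDCE/A/- → run B
t=6: L0/L1/L2 = DCE/A/- → run D
t=7: L0/L1/L2 = DCEF/A/- → run D
t=8: L0/L1/L2 = DCEFG/A/- → run D
t=9: L0/L1/L2 = CEFGH/A/- → run C
t=10: L0/L1/L2 = CEFGH/A/- → run C
t=11: L0/L1/L2 = EFGH/A/- → run E
t=12: L0/L1/L2 = EFGH/A/- → run E
t=13: L0/L1/L2 = FGH/A/- → run F
t=14: L0/L1/L2 = FGH/A/- → run F
t=15: L0/L1/L2 = FGH/A/- → run F
t=16: L0/L1/L2 = FGH/A/- → run F
t=17: L0/L1/L2 = GH/AF/- → run G
t=18: L0/L1/L2 = GH/AF/- → run G
t=19: L0/L1/L2 = GH/AF/- → run G
t=20: L0/L1/L2 = H/AF/- → run H
t=21: L0/L1/L2 = H/AF/- → run H
t=22: L0/L1/L2 = H/AF/- → run H
t=23: L0/L1/L2 = -/AF/- → run A
t=24: L0/L1/L2 = -/F/- → run F
t=25: L0/L1/L2 = -/F/- → run F
t=26: L0/L1/L2 = -/F/- → run F
t=27: L0/L1/L2 = -/F/- → run F
t=28: (idle)
t=29: (idle)
t=30: (idle)
t=31: (idle)
t=32: (idle)
t=33: (idle)
t=34: (idle)
t=35: (idle)
t=36: (idle)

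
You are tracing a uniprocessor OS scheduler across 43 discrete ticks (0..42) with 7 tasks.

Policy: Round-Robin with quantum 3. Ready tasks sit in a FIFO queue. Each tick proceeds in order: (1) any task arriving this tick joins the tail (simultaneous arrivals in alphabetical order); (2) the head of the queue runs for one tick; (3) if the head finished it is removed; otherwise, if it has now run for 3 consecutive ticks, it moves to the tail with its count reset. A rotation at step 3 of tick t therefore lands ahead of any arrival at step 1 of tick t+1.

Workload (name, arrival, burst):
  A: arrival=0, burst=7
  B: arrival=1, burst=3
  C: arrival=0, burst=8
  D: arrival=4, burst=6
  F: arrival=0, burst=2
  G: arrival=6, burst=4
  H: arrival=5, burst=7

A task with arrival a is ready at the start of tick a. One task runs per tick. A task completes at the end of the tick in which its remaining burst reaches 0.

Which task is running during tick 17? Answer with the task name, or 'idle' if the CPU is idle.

t=0: queue=[A,C,F] q_used=0 → run A
t=1: queue=[A,C,F,B] q_used=1 → run A
t=2: queue=[A,C,F,B] q_used=2 → run A
t=3: queue=[C,F,B,A] q_used=0 → run C
t=4: queue=[C,F,B,A,D] q_used=1 → run C
t=5: queue=[C,F,B,A,D,H] q_used=2 → run C
t=6: queue=[F,B,A,D,H,C,G] q_used=0 → run F
t=7: queue=[F,B,A,D,H,C,G] q_used=1 → run F
t=8: queue=[B,A,D,H,C,G] q_used=0 → run B
t=9: queue=[B,A,D,H,C,G] q_used=1 → run B
t=10: queue=[B,A,D,H,C,G] q_used=2 → run B
t=11: queue=[A,D,H,C,G] q_used=0 → run A
t=12: queue=[A,D,H,C,G] q_used=1 → run A
t=13: queue=[A,D,H,C,G] q_used=2 → run A
t=14: queue=[D,H,C,G,A] q_used=0 → run D
t=15: queue=[D,H,C,G,A] q_used=1 → run D
t=16: queue=[D,H,C,G,A] q_used=2 → run D
t=17: queue=[H,C,G,A,D] q_used=0 → run H
t=18: queue=[H,C,G,A,D] q_used=1 → run H
t=19: queue=[H,C,G,A,D] q_used=2 → run H
t=20: queue=[C,G,A,D,H] q_used=0 → run C
t=21: queue=[C,G,A,D,H] q_used=1 → run C
t=22: queue=[C,G,A,D,H] q_used=2 → run C
t=23: queue=[G,A,D,H,C] q_used=0 → run G
t=24: queue=[G,A,D,H,C] q_used=1 → run G
t=25: queue=[G,A,D,H,C] q_used=2 → run G
t=26: queue=[A,D,H,C,G] q_used=0 → run A
t=27: queue=[D,H,C,G] q_used=0 → run D
t=28: queue=[D,H,C,G] q_used=1 → run D
t=29: queue=[D,H,C,G] q_used=2 → run D
t=30: queue=[H,C,G] q_used=0 → run H
t=31: queue=[H,C,G] q_used=1 → run H
t=32: queue=[H,C,G] q_used=2 → run H
t=33: queue=[C,G,H] q_used=0 → run C
t=34: queue=[C,G,H] q_used=1 → run C
t=35: queue=[G,H] q_used=0 → run G
t=36: queue=[H] q_used=0 → run H
t=37: (idle)
t=38: (idle)
t=39: (idle)
t=40: (idle)
t=41: (idle)
t=42: (idle)

running at tick 17 = H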